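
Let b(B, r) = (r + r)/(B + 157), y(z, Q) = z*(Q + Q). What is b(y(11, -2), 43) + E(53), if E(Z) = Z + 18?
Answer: 8109/113 ≈ 71.761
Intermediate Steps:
y(z, Q) = 2*Q*z (y(z, Q) = z*(2*Q) = 2*Q*z)
E(Z) = 18 + Z
b(B, r) = 2*r/(157 + B) (b(B, r) = (2*r)/(157 + B) = 2*r/(157 + B))
b(y(11, -2), 43) + E(53) = 2*43/(157 + 2*(-2)*11) + (18 + 53) = 2*43/(157 - 44) + 71 = 2*43/113 + 71 = 2*43*(1/113) + 71 = 86/113 + 71 = 8109/113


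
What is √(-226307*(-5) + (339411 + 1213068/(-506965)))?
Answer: √378052381299350230/506965 ≈ 1212.8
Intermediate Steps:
√(-226307*(-5) + (339411 + 1213068/(-506965))) = √(1131535 + (339411 + 1213068*(-1/506965))) = √(1131535 + (339411 - 1213068/506965)) = √(1131535 + 172068284547/506965) = √(745716925822/506965) = √378052381299350230/506965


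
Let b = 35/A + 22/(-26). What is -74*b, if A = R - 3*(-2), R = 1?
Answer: -3996/13 ≈ -307.38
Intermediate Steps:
A = 7 (A = 1 - 3*(-2) = 1 + 6 = 7)
b = 54/13 (b = 35/7 + 22/(-26) = 35*(⅐) + 22*(-1/26) = 5 - 11/13 = 54/13 ≈ 4.1538)
-74*b = -74*54/13 = -3996/13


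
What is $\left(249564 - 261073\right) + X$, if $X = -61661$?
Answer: $-73170$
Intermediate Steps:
$\left(249564 - 261073\right) + X = \left(249564 - 261073\right) - 61661 = -11509 - 61661 = -73170$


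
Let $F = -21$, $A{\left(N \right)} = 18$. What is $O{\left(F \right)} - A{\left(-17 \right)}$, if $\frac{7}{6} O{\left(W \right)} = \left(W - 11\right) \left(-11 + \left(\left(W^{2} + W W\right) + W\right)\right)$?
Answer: $- \frac{163326}{7} \approx -23332.0$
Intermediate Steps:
$O{\left(W \right)} = \frac{6 \left(-11 + W\right) \left(-11 + W + 2 W^{2}\right)}{7}$ ($O{\left(W \right)} = \frac{6 \left(W - 11\right) \left(-11 + \left(\left(W^{2} + W W\right) + W\right)\right)}{7} = \frac{6 \left(-11 + W\right) \left(-11 + \left(\left(W^{2} + W^{2}\right) + W\right)\right)}{7} = \frac{6 \left(-11 + W\right) \left(-11 + \left(2 W^{2} + W\right)\right)}{7} = \frac{6 \left(-11 + W\right) \left(-11 + \left(W + 2 W^{2}\right)\right)}{7} = \frac{6 \left(-11 + W\right) \left(-11 + W + 2 W^{2}\right)}{7}$)
$O{\left(F \right)} - A{\left(-17 \right)} = \left(\frac{726}{7} - 18 \left(-21\right)^{2} - -396 + \frac{12 \left(-21\right)^{3}}{7}\right) - 18 = \left(\frac{726}{7} - 7938 + 396 + \frac{12}{7} \left(-9261\right)\right) - 18 = \left(\frac{726}{7} - 7938 + 396 - 15876\right) - 18 = - \frac{163200}{7} - 18 = - \frac{163326}{7}$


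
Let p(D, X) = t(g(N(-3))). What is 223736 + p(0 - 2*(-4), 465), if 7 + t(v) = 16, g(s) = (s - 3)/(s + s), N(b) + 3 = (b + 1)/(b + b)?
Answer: 223745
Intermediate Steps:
N(b) = -3 + (1 + b)/(2*b) (N(b) = -3 + (b + 1)/(b + b) = -3 + (1 + b)/((2*b)) = -3 + (1 + b)*(1/(2*b)) = -3 + (1 + b)/(2*b))
g(s) = (-3 + s)/(2*s) (g(s) = (-3 + s)/((2*s)) = (-3 + s)*(1/(2*s)) = (-3 + s)/(2*s))
t(v) = 9 (t(v) = -7 + 16 = 9)
p(D, X) = 9
223736 + p(0 - 2*(-4), 465) = 223736 + 9 = 223745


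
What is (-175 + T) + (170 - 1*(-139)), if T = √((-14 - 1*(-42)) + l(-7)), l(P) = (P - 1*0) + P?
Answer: 134 + √14 ≈ 137.74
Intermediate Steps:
l(P) = 2*P (l(P) = (P + 0) + P = P + P = 2*P)
T = √14 (T = √((-14 - 1*(-42)) + 2*(-7)) = √((-14 + 42) - 14) = √(28 - 14) = √14 ≈ 3.7417)
(-175 + T) + (170 - 1*(-139)) = (-175 + √14) + (170 - 1*(-139)) = (-175 + √14) + (170 + 139) = (-175 + √14) + 309 = 134 + √14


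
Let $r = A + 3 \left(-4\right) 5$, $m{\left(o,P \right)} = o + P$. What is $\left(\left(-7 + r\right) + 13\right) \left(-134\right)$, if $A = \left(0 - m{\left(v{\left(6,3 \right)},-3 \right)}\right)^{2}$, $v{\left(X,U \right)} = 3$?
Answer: $7236$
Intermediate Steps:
$m{\left(o,P \right)} = P + o$
$A = 0$ ($A = \left(0 - \left(-3 + 3\right)\right)^{2} = \left(0 - 0\right)^{2} = \left(0 + 0\right)^{2} = 0^{2} = 0$)
$r = -60$ ($r = 0 + 3 \left(-4\right) 5 = 0 - 60 = -60$)
$\left(\left(-7 + r\right) + 13\right) \left(-134\right) = \left(\left(-7 - 60\right) + 13\right) \left(-134\right) = \left(-67 + 13\right) \left(-134\right) = \left(-54\right) \left(-134\right) = 7236$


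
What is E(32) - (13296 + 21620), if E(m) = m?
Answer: -34884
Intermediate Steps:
E(32) - (13296 + 21620) = 32 - (13296 + 21620) = 32 - 1*34916 = 32 - 34916 = -34884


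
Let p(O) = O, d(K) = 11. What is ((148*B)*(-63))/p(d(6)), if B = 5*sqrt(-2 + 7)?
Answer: -46620*sqrt(5)/11 ≈ -9476.9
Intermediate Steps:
B = 5*sqrt(5) ≈ 11.180
((148*B)*(-63))/p(d(6)) = ((148*(5*sqrt(5)))*(-63))/11 = ((740*sqrt(5))*(-63))*(1/11) = -46620*sqrt(5)*(1/11) = -46620*sqrt(5)/11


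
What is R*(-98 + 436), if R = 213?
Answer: 71994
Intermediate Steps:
R*(-98 + 436) = 213*(-98 + 436) = 213*338 = 71994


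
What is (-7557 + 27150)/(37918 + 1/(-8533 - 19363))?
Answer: 546566328/1057760527 ≈ 0.51672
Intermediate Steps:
(-7557 + 27150)/(37918 + 1/(-8533 - 19363)) = 19593/(37918 + 1/(-27896)) = 19593/(37918 - 1/27896) = 19593/(1057760527/27896) = 19593*(27896/1057760527) = 546566328/1057760527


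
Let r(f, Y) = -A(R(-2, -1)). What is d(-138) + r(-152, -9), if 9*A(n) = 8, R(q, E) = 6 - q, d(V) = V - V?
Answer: -8/9 ≈ -0.88889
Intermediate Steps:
d(V) = 0
A(n) = 8/9 (A(n) = (⅑)*8 = 8/9)
r(f, Y) = -8/9 (r(f, Y) = -1*8/9 = -8/9)
d(-138) + r(-152, -9) = 0 - 8/9 = -8/9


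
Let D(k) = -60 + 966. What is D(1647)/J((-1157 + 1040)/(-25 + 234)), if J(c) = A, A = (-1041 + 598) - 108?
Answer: -906/551 ≈ -1.6443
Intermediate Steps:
D(k) = 906
A = -551 (A = -443 - 108 = -551)
J(c) = -551
D(1647)/J((-1157 + 1040)/(-25 + 234)) = 906/(-551) = 906*(-1/551) = -906/551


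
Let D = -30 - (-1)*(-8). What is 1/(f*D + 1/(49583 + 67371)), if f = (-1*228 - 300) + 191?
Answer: 116954/1497712925 ≈ 7.8088e-5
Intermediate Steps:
f = -337 (f = (-228 - 300) + 191 = -528 + 191 = -337)
D = -38 (D = -30 - 1*8 = -30 - 8 = -38)
1/(f*D + 1/(49583 + 67371)) = 1/(-337*(-38) + 1/(49583 + 67371)) = 1/(12806 + 1/116954) = 1/(1497712925/116954) = 116954/1497712925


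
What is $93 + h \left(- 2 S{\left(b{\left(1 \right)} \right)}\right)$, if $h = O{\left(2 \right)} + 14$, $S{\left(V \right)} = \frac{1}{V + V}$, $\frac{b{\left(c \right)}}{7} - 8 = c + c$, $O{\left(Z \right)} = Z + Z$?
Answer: $\frac{3246}{35} \approx 92.743$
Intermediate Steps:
$O{\left(Z \right)} = 2 Z$
$b{\left(c \right)} = 56 + 14 c$ ($b{\left(c \right)} = 56 + 7 \left(c + c\right) = 56 + 7 \cdot 2 c = 56 + 14 c$)
$S{\left(V \right)} = \frac{1}{2 V}$
$h = 18$ ($h = 2 \cdot 2 + 14 = 4 + 14 = 18$)
$93 + h \left(- 2 S{\left(b{\left(1 \right)} \right)}\right) = 93 + 18 \left(- 2 \frac{1}{2 \left(56 + 14 \cdot 1\right)}\right) = 93 + 18 \left(- 2 \frac{1}{2 \left(56 + 14\right)}\right) = 93 + 18 \left(- 2 \frac{1}{2 \cdot 70}\right) = 93 + 18 \left(- 2 \cdot \frac{1}{2} \cdot \frac{1}{70}\right) = 93 + 18 \left(\left(-2\right) \frac{1}{140}\right) = 93 + 18 \left(- \frac{1}{70}\right) = 93 - \frac{9}{35} = \frac{3246}{35}$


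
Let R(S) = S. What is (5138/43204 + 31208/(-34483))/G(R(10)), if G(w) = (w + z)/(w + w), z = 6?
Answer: -418263135/425658152 ≈ -0.98263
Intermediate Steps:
G(w) = (6 + w)/(2*w) (G(w) = (w + 6)/(w + w) = (6 + w)/((2*w)) = (6 + w)*(1/(2*w)) = (6 + w)/(2*w))
(5138/43204 + 31208/(-34483))/G(R(10)) = (5138/43204 + 31208/(-34483))/(((½)*(6 + 10)/10)) = (5138*(1/43204) + 31208*(-1/34483))/(((½)*(⅒)*16)) = (367/3086 - 31208/34483)/(⅘) = -83652627/106414538*5/4 = -418263135/425658152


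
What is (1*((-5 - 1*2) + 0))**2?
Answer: 49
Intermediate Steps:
(1*((-5 - 1*2) + 0))**2 = (1*((-5 - 2) + 0))**2 = (1*(-7 + 0))**2 = (1*(-7))**2 = (-7)**2 = 49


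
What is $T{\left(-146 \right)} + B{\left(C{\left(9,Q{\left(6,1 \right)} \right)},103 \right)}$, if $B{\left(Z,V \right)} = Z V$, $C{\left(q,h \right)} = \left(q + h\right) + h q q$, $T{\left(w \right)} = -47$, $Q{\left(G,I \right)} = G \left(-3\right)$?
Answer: $-151148$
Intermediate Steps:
$Q{\left(G,I \right)} = - 3 G$
$C{\left(q,h \right)} = h + q + h q^{2}$ ($C{\left(q,h \right)} = \left(h + q\right) + h q^{2} = h + q + h q^{2}$)
$B{\left(Z,V \right)} = V Z$
$T{\left(-146 \right)} + B{\left(C{\left(9,Q{\left(6,1 \right)} \right)},103 \right)} = -47 + 103 \left(\left(-3\right) 6 + 9 + \left(-3\right) 6 \cdot 9^{2}\right) = -47 + 103 \left(-18 + 9 - 1458\right) = -47 + 103 \left(-1467\right) = -47 - 151101 = -151148$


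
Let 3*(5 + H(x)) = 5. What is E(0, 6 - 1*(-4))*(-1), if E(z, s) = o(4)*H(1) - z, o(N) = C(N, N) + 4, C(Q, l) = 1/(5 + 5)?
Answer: 41/3 ≈ 13.667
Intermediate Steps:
H(x) = -10/3 (H(x) = -5 + (⅓)*5 = -5 + 5/3 = -10/3)
C(Q, l) = ⅒ (C(Q, l) = 1/10 = ⅒)
o(N) = 41/10 (o(N) = ⅒ + 4 = 41/10)
E(z, s) = -41/3 - z (E(z, s) = (41/10)*(-10/3) - z = -41/3 - z)
E(0, 6 - 1*(-4))*(-1) = (-41/3 - 1*0)*(-1) = (-41/3 + 0)*(-1) = -41/3*(-1) = 41/3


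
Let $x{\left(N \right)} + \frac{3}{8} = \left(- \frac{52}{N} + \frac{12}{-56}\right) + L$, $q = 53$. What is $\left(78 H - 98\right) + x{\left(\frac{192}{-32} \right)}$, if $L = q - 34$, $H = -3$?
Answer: $- \frac{51227}{168} \approx -304.92$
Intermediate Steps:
$L = 19$ ($L = 53 - 34 = 19$)
$x{\left(N \right)} = \frac{1031}{56} - \frac{52}{N}$ ($x{\left(N \right)} = - \frac{3}{8} + \left(\left(- \frac{52}{N} + \frac{12}{-56}\right) + 19\right) = - \frac{3}{8} + \left(\left(- \frac{52}{N} + 12 \left(- \frac{1}{56}\right)\right) + 19\right) = - \frac{3}{8} + \left(\left(- \frac{52}{N} - \frac{3}{14}\right) + 19\right) = - \frac{3}{8} + \left(\left(- \frac{3}{14} - \frac{52}{N}\right) + 19\right) = - \frac{3}{8} + \left(\frac{263}{14} - \frac{52}{N}\right) = \frac{1031}{56} - \frac{52}{N}$)
$\left(78 H - 98\right) + x{\left(\frac{192}{-32} \right)} = \left(78 \left(-3\right) - 98\right) + \left(\frac{1031}{56} - \frac{52}{192 \frac{1}{-32}}\right) = \left(-234 - 98\right) + \left(\frac{1031}{56} - \frac{52}{192 \left(- \frac{1}{32}\right)}\right) = -332 + \left(\frac{1031}{56} - \frac{52}{-6}\right) = -332 + \left(\frac{1031}{56} - - \frac{26}{3}\right) = -332 + \left(\frac{1031}{56} + \frac{26}{3}\right) = -332 + \frac{4549}{168} = - \frac{51227}{168}$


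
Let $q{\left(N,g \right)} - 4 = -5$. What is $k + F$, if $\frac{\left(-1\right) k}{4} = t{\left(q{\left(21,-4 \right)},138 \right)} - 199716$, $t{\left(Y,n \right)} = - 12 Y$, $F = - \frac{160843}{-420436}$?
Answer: $\frac{335851164619}{420436} \approx 7.9882 \cdot 10^{5}$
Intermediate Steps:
$q{\left(N,g \right)} = -1$ ($q{\left(N,g \right)} = 4 - 5 = -1$)
$F = \frac{160843}{420436}$ ($F = \left(-160843\right) \left(- \frac{1}{420436}\right) = \frac{160843}{420436} \approx 0.38256$)
$k = 798816$ ($k = - 4 \left(\left(-12\right) \left(-1\right) - 199716\right) = - 4 \left(12 - 199716\right) = \left(-4\right) \left(-199704\right) = 798816$)
$k + F = 798816 + \frac{160843}{420436} = \frac{335851164619}{420436}$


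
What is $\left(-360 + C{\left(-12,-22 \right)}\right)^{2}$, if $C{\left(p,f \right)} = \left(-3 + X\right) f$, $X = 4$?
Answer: $145924$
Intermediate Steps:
$C{\left(p,f \right)} = f$ ($C{\left(p,f \right)} = \left(-3 + 4\right) f = 1 f = f$)
$\left(-360 + C{\left(-12,-22 \right)}\right)^{2} = \left(-360 - 22\right)^{2} = \left(-382\right)^{2} = 145924$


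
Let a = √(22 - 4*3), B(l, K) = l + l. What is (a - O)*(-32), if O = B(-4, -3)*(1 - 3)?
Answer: 512 - 32*√10 ≈ 410.81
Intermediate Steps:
B(l, K) = 2*l
O = 16 (O = (2*(-4))*(1 - 3) = -8*(-2) = 16)
a = √10 (a = √(22 - 12) = √10 ≈ 3.1623)
(a - O)*(-32) = (√10 - 1*16)*(-32) = (√10 - 16)*(-32) = (-16 + √10)*(-32) = 512 - 32*√10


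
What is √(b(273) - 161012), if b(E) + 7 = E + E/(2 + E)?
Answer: 3*I*√54028183/55 ≈ 400.93*I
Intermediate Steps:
b(E) = -7 + E + E/(2 + E) (b(E) = -7 + (E + E/(2 + E)) = -7 + E + E/(2 + E))
√(b(273) - 161012) = √((-14 + 273² - 4*273)/(2 + 273) - 161012) = √((-14 + 74529 - 1092)/275 - 161012) = √((1/275)*73423 - 161012) = √(73423/275 - 161012) = √(-44204877/275) = 3*I*√54028183/55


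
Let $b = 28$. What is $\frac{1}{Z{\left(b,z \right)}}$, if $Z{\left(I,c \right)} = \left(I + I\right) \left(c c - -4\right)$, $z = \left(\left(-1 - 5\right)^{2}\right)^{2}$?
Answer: $\frac{1}{94058720} \approx 1.0632 \cdot 10^{-8}$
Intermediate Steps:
$z = 1296$ ($z = \left(\left(-6\right)^{2}\right)^{2} = 36^{2} = 1296$)
$Z{\left(I,c \right)} = 2 I \left(4 + c^{2}\right)$ ($Z{\left(I,c \right)} = 2 I \left(c^{2} + 4\right) = 2 I \left(4 + c^{2}\right)$)
$\frac{1}{Z{\left(b,z \right)}} = \frac{1}{2 \cdot 28 \left(4 + 1296^{2}\right)} = \frac{1}{2 \cdot 28 \left(4 + 1679616\right)} = \frac{1}{2 \cdot 28 \cdot 1679620} = \frac{1}{94058720}$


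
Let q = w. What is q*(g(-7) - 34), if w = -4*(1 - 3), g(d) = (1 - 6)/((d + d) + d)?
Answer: -5672/21 ≈ -270.10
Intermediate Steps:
g(d) = -5/(3*d) (g(d) = -5/(2*d + d) = -5*1/(3*d) = -5/(3*d))
w = 8 (w = -4*(-2) = 8)
q = 8
q*(g(-7) - 34) = 8*(-5/3/(-7) - 34) = 8*(-5/3*(-⅐) - 34) = 8*(5/21 - 34) = 8*(-709/21) = -5672/21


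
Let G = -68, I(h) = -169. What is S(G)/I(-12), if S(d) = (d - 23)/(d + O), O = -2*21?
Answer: -7/1430 ≈ -0.0048951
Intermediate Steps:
O = -42
S(d) = (-23 + d)/(-42 + d) (S(d) = (d - 23)/(d - 42) = (-23 + d)/(-42 + d))
S(G)/I(-12) = ((-23 - 68)/(-42 - 68))/(-169) = (-91/(-110))*(-1/169) = -1/110*(-91)*(-1/169) = (91/110)*(-1/169) = -7/1430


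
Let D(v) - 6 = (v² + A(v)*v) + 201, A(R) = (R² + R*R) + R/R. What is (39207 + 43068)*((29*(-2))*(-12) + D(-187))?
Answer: -1073089870275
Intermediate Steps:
A(R) = 1 + 2*R² (A(R) = (R² + R²) + 1 = 2*R² + 1 = 1 + 2*R²)
D(v) = 207 + v² + v*(1 + 2*v²) (D(v) = 6 + ((v² + (1 + 2*v²)*v) + 201) = 6 + ((v² + v*(1 + 2*v²)) + 201) = 6 + (201 + v² + v*(1 + 2*v²)) = 207 + v² + v*(1 + 2*v²))
(39207 + 43068)*((29*(-2))*(-12) + D(-187)) = (39207 + 43068)*((29*(-2))*(-12) + (207 - 187 + (-187)² + 2*(-187)³)) = 82275*(-58*(-12) + (207 - 187 + 34969 + 2*(-6539203))) = 82275*(696 + (207 - 187 + 34969 - 13078406)) = 82275*(696 - 13043417) = 82275*(-13042721) = -1073089870275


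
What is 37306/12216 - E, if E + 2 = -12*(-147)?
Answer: -10743643/6108 ≈ -1758.9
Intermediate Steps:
E = 1762 (E = -2 - 12*(-147) = -2 + 1764 = 1762)
37306/12216 - E = 37306/12216 - 1*1762 = 37306*(1/12216) - 1762 = 18653/6108 - 1762 = -10743643/6108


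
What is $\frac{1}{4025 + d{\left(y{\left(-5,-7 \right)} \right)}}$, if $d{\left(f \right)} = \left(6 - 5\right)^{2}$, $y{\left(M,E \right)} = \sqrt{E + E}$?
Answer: $\frac{1}{4026} \approx 0.00024839$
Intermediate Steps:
$y{\left(M,E \right)} = \sqrt{2} \sqrt{E}$ ($y{\left(M,E \right)} = \sqrt{2 E} = \sqrt{2} \sqrt{E}$)
$d{\left(f \right)} = 1$ ($d{\left(f \right)} = 1^{2} = 1$)
$\frac{1}{4025 + d{\left(y{\left(-5,-7 \right)} \right)}} = \frac{1}{4025 + 1} = \frac{1}{4026}$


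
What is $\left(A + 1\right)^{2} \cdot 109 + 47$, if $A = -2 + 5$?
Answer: $1791$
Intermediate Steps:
$A = 3$
$\left(A + 1\right)^{2} \cdot 109 + 47 = \left(3 + 1\right)^{2} \cdot 109 + 47 = 4^{2} \cdot 109 + 47 = 16 \cdot 109 + 47 = 1744 + 47 = 1791$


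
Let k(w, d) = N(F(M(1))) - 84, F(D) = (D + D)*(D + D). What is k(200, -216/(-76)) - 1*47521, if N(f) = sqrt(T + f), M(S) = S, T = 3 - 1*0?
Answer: -47605 + sqrt(7) ≈ -47602.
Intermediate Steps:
T = 3 (T = 3 + 0 = 3)
F(D) = 4*D**2 (F(D) = (2*D)*(2*D) = 4*D**2)
N(f) = sqrt(3 + f)
k(w, d) = -84 + sqrt(7) (k(w, d) = sqrt(3 + 4*1**2) - 84 = sqrt(3 + 4*1) - 84 = sqrt(3 + 4) - 84 = sqrt(7) - 84 = -84 + sqrt(7))
k(200, -216/(-76)) - 1*47521 = (-84 + sqrt(7)) - 1*47521 = (-84 + sqrt(7)) - 47521 = -47605 + sqrt(7)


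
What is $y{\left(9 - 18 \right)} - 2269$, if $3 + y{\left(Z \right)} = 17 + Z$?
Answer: $-2264$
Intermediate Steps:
$y{\left(Z \right)} = 14 + Z$ ($y{\left(Z \right)} = -3 + \left(17 + Z\right) = 14 + Z$)
$y{\left(9 - 18 \right)} - 2269 = \left(14 + \left(9 - 18\right)\right) - 2269 = \left(14 - 9\right) - 2269 = 5 - 2269 = -2264$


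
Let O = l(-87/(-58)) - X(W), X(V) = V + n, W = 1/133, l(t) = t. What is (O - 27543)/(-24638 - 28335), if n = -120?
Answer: 7294121/14090818 ≈ 0.51765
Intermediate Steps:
W = 1/133 ≈ 0.0075188
X(V) = -120 + V (X(V) = V - 120 = -120 + V)
O = 32317/266 (O = -87/(-58) - (-120 + 1/133) = -87*(-1/58) - 1*(-15959/133) = 3/2 + 15959/133 = 32317/266 ≈ 121.49)
(O - 27543)/(-24638 - 28335) = (32317/266 - 27543)/(-24638 - 28335) = -7294121/266/(-52973) = -7294121/266*(-1/52973) = 7294121/14090818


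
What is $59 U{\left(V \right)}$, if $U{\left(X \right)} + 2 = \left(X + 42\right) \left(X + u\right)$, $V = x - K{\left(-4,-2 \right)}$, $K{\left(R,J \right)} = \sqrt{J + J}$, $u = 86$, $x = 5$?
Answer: $251989 - 16284 i \approx 2.5199 \cdot 10^{5} - 16284.0 i$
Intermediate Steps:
$K{\left(R,J \right)} = \sqrt{2} \sqrt{J}$ ($K{\left(R,J \right)} = \sqrt{2 J} = \sqrt{2} \sqrt{J}$)
$V = 5 - 2 i$ ($V = 5 - \sqrt{2} \sqrt{-2} = 5 - \sqrt{2} i \sqrt{2} = 5 - 2 i \approx 5.0 - 2.0 i$)
$U{\left(X \right)} = -2 + \left(42 + X\right) \left(86 + X\right)$ ($U{\left(X \right)} = -2 + \left(X + 42\right) \left(X + 86\right) = -2 + \left(42 + X\right) \left(86 + X\right)$)
$59 U{\left(V \right)} = 59 \left(3610 + \left(5 - 2 i\right)^{2} + 128 \left(5 - 2 i\right)\right) = 59 \left(3610 + \left(5 - 2 i\right)^{2} + \left(640 - 256 i\right)\right) = 59 \left(4250 + \left(5 - 2 i\right)^{2} - 256 i\right) = 250750 - 15104 i + 59 \left(5 - 2 i\right)^{2}$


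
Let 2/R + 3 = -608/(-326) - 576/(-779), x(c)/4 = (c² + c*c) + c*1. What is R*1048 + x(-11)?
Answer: -219734044/50227 ≈ -4374.8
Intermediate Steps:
x(c) = 4*c + 8*c² (x(c) = 4*((c² + c*c) + c*1) = 4*((c² + c²) + c) = 4*(2*c² + c) = 4*(c + 2*c²) = 4*c + 8*c²)
R = -253954/50227 (R = 2/(-3 + (-608/(-326) - 576/(-779))) = 2/(-3 + (-608*(-1/326) - 576*(-1/779))) = 2/(-3 + (304/163 + 576/779)) = 2/(-3 + 330704/126977) = 2/(-50227/126977) = 2*(-126977/50227) = -253954/50227 ≈ -5.0561)
R*1048 + x(-11) = -253954/50227*1048 + 4*(-11)*(1 + 2*(-11)) = -266143792/50227 + 4*(-11)*(1 - 22) = -266143792/50227 + 4*(-11)*(-21) = -266143792/50227 + 924 = -219734044/50227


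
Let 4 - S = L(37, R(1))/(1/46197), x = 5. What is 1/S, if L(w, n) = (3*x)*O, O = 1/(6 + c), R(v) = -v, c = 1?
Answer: -7/692927 ≈ -1.0102e-5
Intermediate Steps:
O = ⅐ (O = 1/(6 + 1) = 1/7 = ⅐ ≈ 0.14286)
L(w, n) = 15/7 (L(w, n) = (3*5)*(⅐) = 15*(⅐) = 15/7)
S = -692927/7 (S = 4 - 15/(7*(1/46197)) = 4 - 15/(7*1/46197) = 4 - 15*46197/7 = 4 - 1*692955/7 = 4 - 692955/7 = -692927/7 ≈ -98990.)
1/S = 1/(-692927/7) = -7/692927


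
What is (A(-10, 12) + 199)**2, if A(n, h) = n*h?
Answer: 6241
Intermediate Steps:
A(n, h) = h*n
(A(-10, 12) + 199)**2 = (12*(-10) + 199)**2 = (-120 + 199)**2 = 79**2 = 6241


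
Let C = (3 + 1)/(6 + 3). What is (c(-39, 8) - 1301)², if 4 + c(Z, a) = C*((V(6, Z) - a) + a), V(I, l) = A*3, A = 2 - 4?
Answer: 15389929/9 ≈ 1.7100e+6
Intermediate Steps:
A = -2
V(I, l) = -6 (V(I, l) = -2*3 = -6)
C = 4/9 ≈ 0.44444
c(Z, a) = -20/3 (c(Z, a) = -4 + 4*((-6 - a) + a)/9 = -4 + (4/9)*(-6) = -4 - 8/3 = -20/3)
(c(-39, 8) - 1301)² = (-20/3 - 1301)² = (-3923/3)² = 15389929/9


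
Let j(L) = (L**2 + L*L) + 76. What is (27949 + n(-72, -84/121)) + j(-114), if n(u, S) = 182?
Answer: 54199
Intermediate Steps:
j(L) = 76 + 2*L**2 (j(L) = (L**2 + L**2) + 76 = 2*L**2 + 76 = 76 + 2*L**2)
(27949 + n(-72, -84/121)) + j(-114) = (27949 + 182) + (76 + 2*(-114)**2) = 28131 + (76 + 2*12996) = 28131 + (76 + 25992) = 28131 + 26068 = 54199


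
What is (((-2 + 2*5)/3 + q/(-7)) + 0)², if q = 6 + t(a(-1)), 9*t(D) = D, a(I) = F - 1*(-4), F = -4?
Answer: 1444/441 ≈ 3.2744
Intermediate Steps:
a(I) = 0 (a(I) = -4 - 1*(-4) = -4 + 4 = 0)
t(D) = D/9
q = 6 (q = 6 + (⅑)*0 = 6 + 0 = 6)
(((-2 + 2*5)/3 + q/(-7)) + 0)² = (((-2 + 2*5)/3 + 6/(-7)) + 0)² = (((-2 + 10)*(⅓) + 6*(-⅐)) + 0)² = ((8*(⅓) - 6/7) + 0)² = ((8/3 - 6/7) + 0)² = (38/21 + 0)² = (38/21)² = 1444/441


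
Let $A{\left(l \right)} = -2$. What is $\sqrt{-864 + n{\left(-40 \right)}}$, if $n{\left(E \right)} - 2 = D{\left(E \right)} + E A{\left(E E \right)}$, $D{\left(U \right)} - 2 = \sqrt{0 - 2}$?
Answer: $\sqrt{-780 + i \sqrt{2}} \approx 0.0253 + 27.928 i$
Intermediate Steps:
$D{\left(U \right)} = 2 + i \sqrt{2}$ ($D{\left(U \right)} = 2 + \sqrt{0 - 2} = 2 + \sqrt{-2} = 2 + i \sqrt{2}$)
$n{\left(E \right)} = 4 - 2 E + i \sqrt{2}$ ($n{\left(E \right)} = 2 + \left(\left(2 + i \sqrt{2}\right) + E \left(-2\right)\right) = 2 - \left(-2 + 2 E - i \sqrt{2}\right) = 2 + \left(2 - 2 E + i \sqrt{2}\right) = 4 - 2 E + i \sqrt{2}$)
$\sqrt{-864 + n{\left(-40 \right)}} = \sqrt{-864 + \left(4 - -80 + i \sqrt{2}\right)} = \sqrt{-864 + \left(4 + 80 + i \sqrt{2}\right)} = \sqrt{-864 + \left(84 + i \sqrt{2}\right)} = \sqrt{-780 + i \sqrt{2}}$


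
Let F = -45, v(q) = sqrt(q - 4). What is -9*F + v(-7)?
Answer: 405 + I*sqrt(11) ≈ 405.0 + 3.3166*I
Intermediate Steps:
v(q) = sqrt(-4 + q)
-9*F + v(-7) = -9*(-45) + sqrt(-4 - 7) = 405 + sqrt(-11) = 405 + I*sqrt(11)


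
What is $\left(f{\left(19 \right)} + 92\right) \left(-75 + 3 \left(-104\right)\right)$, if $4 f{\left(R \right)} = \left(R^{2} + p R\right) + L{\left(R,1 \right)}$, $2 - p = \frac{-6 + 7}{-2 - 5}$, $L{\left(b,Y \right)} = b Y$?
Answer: $- \frac{2136627}{28} \approx -76308.0$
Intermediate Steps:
$L{\left(b,Y \right)} = Y b$
$p = \frac{15}{7}$ ($p = 2 - \frac{-6 + 7}{-2 - 5} = 2 - 1 \frac{1}{-7} = 2 - 1 \left(- \frac{1}{7}\right) = 2 - - \frac{1}{7} = 2 + \frac{1}{7} = \frac{15}{7} \approx 2.1429$)
$f{\left(R \right)} = \frac{R^{2}}{4} + \frac{11 R}{14}$ ($f{\left(R \right)} = \frac{\left(R^{2} + \frac{15 R}{7}\right) + 1 R}{4} = \frac{\left(R^{2} + \frac{15 R}{7}\right) + R}{4} = \frac{R^{2} + \frac{22 R}{7}}{4} = \frac{R^{2}}{4} + \frac{11 R}{14}$)
$\left(f{\left(19 \right)} + 92\right) \left(-75 + 3 \left(-104\right)\right) = \left(\frac{1}{28} \cdot 19 \left(22 + 7 \cdot 19\right) + 92\right) \left(-75 + 3 \left(-104\right)\right) = \left(\frac{1}{28} \cdot 19 \left(22 + 133\right) + 92\right) \left(-75 - 312\right) = \left(\frac{1}{28} \cdot 19 \cdot 155 + 92\right) \left(-387\right) = \left(\frac{2945}{28} + 92\right) \left(-387\right) = \frac{5521}{28} \left(-387\right) = - \frac{2136627}{28}$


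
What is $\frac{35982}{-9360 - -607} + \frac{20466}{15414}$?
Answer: $- \frac{62581275}{22486457} \approx -2.7831$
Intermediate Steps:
$\frac{35982}{-9360 - -607} + \frac{20466}{15414} = \frac{35982}{-9360 + 607} + 20466 \cdot \frac{1}{15414} = \frac{35982}{-8753} + \frac{3411}{2569} = 35982 \left(- \frac{1}{8753}\right) + \frac{3411}{2569} = - \frac{35982}{8753} + \frac{3411}{2569} = - \frac{62581275}{22486457}$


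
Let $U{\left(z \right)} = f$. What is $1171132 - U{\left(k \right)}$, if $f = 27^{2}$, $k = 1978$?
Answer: $1170403$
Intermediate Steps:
$f = 729$
$U{\left(z \right)} = 729$
$1171132 - U{\left(k \right)} = 1171132 - 729 = 1170403$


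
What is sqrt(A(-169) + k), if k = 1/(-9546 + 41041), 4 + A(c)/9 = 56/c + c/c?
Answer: 2*I*sqrt(1256532362255)/409435 ≈ 5.4756*I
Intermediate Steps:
A(c) = -27 + 504/c (A(c) = -36 + 9*(56/c + c/c) = -36 + 9*(56/c + 1) = -36 + 9*(1 + 56/c) = -36 + (9 + 504/c) = -27 + 504/c)
k = 1/31495 ≈ 3.1751e-5
sqrt(A(-169) + k) = sqrt((-27 + 504/(-169)) + 1/31495) = sqrt((-27 + 504*(-1/169)) + 1/31495) = sqrt((-27 - 504/169) + 1/31495) = sqrt(-5067/169 + 1/31495) = sqrt(-159584996/5322655) = 2*I*sqrt(1256532362255)/409435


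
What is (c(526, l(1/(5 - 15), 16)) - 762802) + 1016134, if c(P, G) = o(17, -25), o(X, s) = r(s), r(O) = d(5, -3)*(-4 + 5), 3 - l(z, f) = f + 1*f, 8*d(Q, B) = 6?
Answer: 1013331/4 ≈ 2.5333e+5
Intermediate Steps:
d(Q, B) = ¾ (d(Q, B) = (⅛)*6 = ¾)
l(z, f) = 3 - 2*f (l(z, f) = 3 - (f + 1*f) = 3 - (f + f) = 3 - 2*f)
r(O) = ¾ (r(O) = 3*(-4 + 5)/4 = (¾)*1 = ¾)
o(X, s) = ¾
c(P, G) = ¾
(c(526, l(1/(5 - 15), 16)) - 762802) + 1016134 = (¾ - 762802) + 1016134 = -3051205/4 + 1016134 = 1013331/4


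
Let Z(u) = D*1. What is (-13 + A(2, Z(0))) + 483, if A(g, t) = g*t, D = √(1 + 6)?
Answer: 470 + 2*√7 ≈ 475.29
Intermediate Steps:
D = √7 ≈ 2.6458
Z(u) = √7 (Z(u) = √7*1 = √7)
(-13 + A(2, Z(0))) + 483 = (-13 + 2*√7) + 483 = 470 + 2*√7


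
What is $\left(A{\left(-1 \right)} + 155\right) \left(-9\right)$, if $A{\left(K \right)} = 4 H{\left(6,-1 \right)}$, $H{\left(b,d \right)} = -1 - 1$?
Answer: $-1323$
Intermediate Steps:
$H{\left(b,d \right)} = -2$
$A{\left(K \right)} = -8$ ($A{\left(K \right)} = 4 \left(-2\right) = -8$)
$\left(A{\left(-1 \right)} + 155\right) \left(-9\right) = \left(-8 + 155\right) \left(-9\right) = 147 \left(-9\right) = -1323$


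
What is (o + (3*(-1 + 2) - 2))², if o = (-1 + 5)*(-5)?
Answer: 361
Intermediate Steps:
o = -20 (o = 4*(-5) = -20)
(o + (3*(-1 + 2) - 2))² = (-20 + (3*(-1 + 2) - 2))² = (-20 + (3*1 - 2))² = (-20 + (3 - 2))² = (-20 + 1)² = (-19)² = 361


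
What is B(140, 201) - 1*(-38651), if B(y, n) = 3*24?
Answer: 38723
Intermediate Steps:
B(y, n) = 72
B(140, 201) - 1*(-38651) = 72 - 1*(-38651) = 72 + 38651 = 38723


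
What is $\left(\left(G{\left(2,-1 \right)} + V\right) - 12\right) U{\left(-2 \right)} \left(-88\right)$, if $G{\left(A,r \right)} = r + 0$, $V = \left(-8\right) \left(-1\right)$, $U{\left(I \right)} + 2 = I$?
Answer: $-1760$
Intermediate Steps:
$U{\left(I \right)} = -2 + I$
$V = 8$
$G{\left(A,r \right)} = r$
$\left(\left(G{\left(2,-1 \right)} + V\right) - 12\right) U{\left(-2 \right)} \left(-88\right) = \left(\left(-1 + 8\right) - 12\right) \left(-2 - 2\right) \left(-88\right) = \left(7 - 12\right) \left(-4\right) \left(-88\right) = \left(-5\right) \left(-4\right) \left(-88\right) = 20 \left(-88\right) = -1760$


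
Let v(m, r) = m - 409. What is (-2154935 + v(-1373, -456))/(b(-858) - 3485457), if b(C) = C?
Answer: 2156717/3486315 ≈ 0.61862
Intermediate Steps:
v(m, r) = -409 + m
(-2154935 + v(-1373, -456))/(b(-858) - 3485457) = (-2154935 + (-409 - 1373))/(-858 - 3485457) = (-2154935 - 1782)/(-3486315) = -2156717*(-1/3486315) = 2156717/3486315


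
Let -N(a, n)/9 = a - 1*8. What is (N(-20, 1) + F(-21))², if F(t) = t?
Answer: 53361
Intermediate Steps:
N(a, n) = 72 - 9*a (N(a, n) = -9*(a - 1*8) = -9*(a - 8) = -9*(-8 + a) = 72 - 9*a)
(N(-20, 1) + F(-21))² = ((72 - 9*(-20)) - 21)² = ((72 + 180) - 21)² = (252 - 21)² = 231² = 53361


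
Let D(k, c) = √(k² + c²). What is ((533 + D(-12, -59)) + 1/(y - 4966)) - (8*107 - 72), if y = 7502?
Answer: -636535/2536 + 5*√145 ≈ -190.79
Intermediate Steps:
D(k, c) = √(c² + k²)
((533 + D(-12, -59)) + 1/(y - 4966)) - (8*107 - 72) = ((533 + √((-59)² + (-12)²)) + 1/(7502 - 4966)) - (8*107 - 72) = ((533 + √(3481 + 144)) + 1/2536) - (856 - 72) = ((533 + √3625) + 1/2536) - 1*784 = ((533 + 5*√145) + 1/2536) - 784 = (1351689/2536 + 5*√145) - 784 = -636535/2536 + 5*√145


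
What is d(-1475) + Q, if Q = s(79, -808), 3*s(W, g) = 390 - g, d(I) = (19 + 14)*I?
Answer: -144827/3 ≈ -48276.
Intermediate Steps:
d(I) = 33*I
s(W, g) = 130 - g/3 (s(W, g) = (390 - g)/3 = 130 - g/3)
Q = 1198/3 (Q = 130 - ⅓*(-808) = 130 + 808/3 = 1198/3 ≈ 399.33)
d(-1475) + Q = 33*(-1475) + 1198/3 = -48675 + 1198/3 = -144827/3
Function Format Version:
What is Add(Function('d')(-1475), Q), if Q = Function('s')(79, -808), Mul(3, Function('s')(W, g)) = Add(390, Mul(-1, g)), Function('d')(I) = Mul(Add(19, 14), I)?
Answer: Rational(-144827, 3) ≈ -48276.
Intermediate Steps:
Function('d')(I) = Mul(33, I)
Function('s')(W, g) = Add(130, Mul(Rational(-1, 3), g)) (Function('s')(W, g) = Mul(Rational(1, 3), Add(390, Mul(-1, g))) = Add(130, Mul(Rational(-1, 3), g)))
Q = Rational(1198, 3) (Q = Add(130, Mul(Rational(-1, 3), -808)) = Add(130, Rational(808, 3)) = Rational(1198, 3) ≈ 399.33)
Add(Function('d')(-1475), Q) = Add(Mul(33, -1475), Rational(1198, 3)) = Add(-48675, Rational(1198, 3)) = Rational(-144827, 3)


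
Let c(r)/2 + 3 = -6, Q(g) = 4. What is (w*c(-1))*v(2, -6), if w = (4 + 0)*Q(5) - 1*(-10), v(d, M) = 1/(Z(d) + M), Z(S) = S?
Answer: 117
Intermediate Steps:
v(d, M) = 1/(M + d) (v(d, M) = 1/(d + M) = 1/(M + d))
c(r) = -18 (c(r) = -6 + 2*(-6) = -6 - 12 = -18)
w = 26 (w = (4 + 0)*4 - 1*(-10) = 4*4 + 10 = 16 + 10 = 26)
(w*c(-1))*v(2, -6) = (26*(-18))/(-6 + 2) = -468/(-4) = -468*(-¼) = 117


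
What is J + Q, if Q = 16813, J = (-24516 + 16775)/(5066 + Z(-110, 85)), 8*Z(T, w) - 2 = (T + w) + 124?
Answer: 683033449/40629 ≈ 16811.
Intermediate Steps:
Z(T, w) = 63/4 + T/8 + w/8 (Z(T, w) = 1/4 + ((T + w) + 124)/8 = 1/4 + (124 + T + w)/8 = 1/4 + (31/2 + T/8 + w/8) = 63/4 + T/8 + w/8)
J = -61928/40629 (J = (-24516 + 16775)/(5066 + (63/4 + (1/8)*(-110) + (1/8)*85)) = -7741/(5066 + (63/4 - 55/4 + 85/8)) = -7741/(5066 + 101/8) = -7741/40629/8 = -7741*8/40629 = -61928/40629 ≈ -1.5242)
J + Q = -61928/40629 + 16813 = 683033449/40629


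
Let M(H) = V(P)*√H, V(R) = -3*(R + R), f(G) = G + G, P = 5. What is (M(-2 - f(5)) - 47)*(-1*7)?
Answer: 329 + 420*I*√3 ≈ 329.0 + 727.46*I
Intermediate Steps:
f(G) = 2*G
V(R) = -6*R
M(H) = -30*√H (M(H) = (-6*5)*√H = -30*√H)
(M(-2 - f(5)) - 47)*(-1*7) = (-30*√(-2 - 2*5) - 47)*(-1*7) = (-30*√(-2 - 1*10) - 47)*(-7) = (-30*√(-2 - 10) - 47)*(-7) = (-60*I*√3 - 47)*(-7) = (-47 - 60*I*√3)*(-7) = 329 + 420*I*√3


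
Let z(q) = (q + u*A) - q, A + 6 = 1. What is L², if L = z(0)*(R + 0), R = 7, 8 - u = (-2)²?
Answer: 19600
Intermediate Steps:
A = -5 (A = -6 + 1 = -5)
u = 4 (u = 8 - 1*(-2)² = 8 - 1*4 = 8 - 4 = 4)
z(q) = -20 (z(q) = (q + 4*(-5)) - q = (q - 20) - q = (-20 + q) - q = -20)
L = -140 (L = -20*(7 + 0) = -20*7 = -140)
L² = (-140)² = 19600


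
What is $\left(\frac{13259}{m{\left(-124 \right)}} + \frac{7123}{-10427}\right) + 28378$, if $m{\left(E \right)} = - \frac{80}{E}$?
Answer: $\frac{10203605043}{208540} \approx 48929.0$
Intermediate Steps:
$\left(\frac{13259}{m{\left(-124 \right)}} + \frac{7123}{-10427}\right) + 28378 = \left(\frac{13259}{\left(-80\right) \frac{1}{-124}} + \frac{7123}{-10427}\right) + 28378 = \left(\frac{13259}{\left(-80\right) \left(- \frac{1}{124}\right)} + 7123 \left(- \frac{1}{10427}\right)\right) + 28378 = \left(\frac{13259}{\frac{20}{31}} - \frac{7123}{10427}\right) + 28378 = \left(13259 \cdot \frac{31}{20} - \frac{7123}{10427}\right) + 28378 = \left(\frac{411029}{20} - \frac{7123}{10427}\right) + 28378 = \frac{4285656923}{208540} + 28378 = \frac{10203605043}{208540}$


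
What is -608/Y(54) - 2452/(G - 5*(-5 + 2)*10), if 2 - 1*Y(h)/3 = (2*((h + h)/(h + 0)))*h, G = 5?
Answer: -739972/49755 ≈ -14.872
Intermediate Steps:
Y(h) = 6 - 12*h (Y(h) = 6 - 3*2*((h + h)/(h + 0))*h = 6 - 3*2*((2*h)/h)*h = 6 - 3*2*2*h = 6 - 12*h)
-608/Y(54) - 2452/(G - 5*(-5 + 2)*10) = -608/(6 - 12*54) - 2452/(5 - 5*(-5 + 2)*10) = -608/(6 - 648) - 2452/(5 - 5*(-3)*10) = -608/(-642) - 2452/(5 + 15*10) = -608*(-1/642) - 2452/(5 + 150) = 304/321 - 2452/155 = -739972/49755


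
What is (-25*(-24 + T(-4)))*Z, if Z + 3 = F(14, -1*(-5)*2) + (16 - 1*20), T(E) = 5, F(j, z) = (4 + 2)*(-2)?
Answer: -9025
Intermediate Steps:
F(j, z) = -12 (F(j, z) = 6*(-2) = -12)
Z = -19 (Z = -3 + (-12 + (16 - 1*20)) = -3 + (-12 + (16 - 20)) = -3 + (-12 - 4) = -3 - 16 = -19)
(-25*(-24 + T(-4)))*Z = -25*(-24 + 5)*(-19) = -25*(-19)*(-19) = 475*(-19) = -9025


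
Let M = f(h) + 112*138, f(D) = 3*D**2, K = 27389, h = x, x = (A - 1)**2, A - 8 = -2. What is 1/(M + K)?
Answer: 1/44720 ≈ 2.2361e-5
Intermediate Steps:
A = 6 (A = 8 - 2 = 6)
x = 25 (x = (6 - 1)**2 = 5**2 = 25)
h = 25
M = 17331 (M = 3*25**2 + 112*138 = 3*625 + 15456 = 1875 + 15456 = 17331)
1/(M + K) = 1/(17331 + 27389) = 1/44720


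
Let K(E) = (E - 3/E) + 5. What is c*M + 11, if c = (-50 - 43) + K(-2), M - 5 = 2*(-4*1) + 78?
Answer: -13253/2 ≈ -6626.5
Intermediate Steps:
K(E) = 5 + E - 3/E
M = 75 (M = 5 + (2*(-4*1) + 78) = 5 + (2*(-4) + 78) = 5 + (-8 + 78) = 5 + 70 = 75)
c = -177/2 (c = (-50 - 43) + (5 - 2 - 3/(-2)) = -93 + (5 - 2 - 3*(-1/2)) = -93 + (5 - 2 + 3/2) = -93 + 9/2 = -177/2 ≈ -88.500)
c*M + 11 = -177/2*75 + 11 = -13275/2 + 11 = -13253/2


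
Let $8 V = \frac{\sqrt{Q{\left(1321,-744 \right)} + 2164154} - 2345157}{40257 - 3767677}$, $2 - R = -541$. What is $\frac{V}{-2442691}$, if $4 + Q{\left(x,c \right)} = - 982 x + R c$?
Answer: $- \frac{2345157}{72839482297760} + \frac{\sqrt{115734}}{36419741148880} \approx -3.2187 \cdot 10^{-8}$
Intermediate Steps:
$R = 543$ ($R = 2 - -541 = 2 + 541 = 543$)
$Q{\left(x,c \right)} = -4 - 982 x + 543 c$ ($Q{\left(x,c \right)} = -4 + \left(- 982 x + 543 c\right) = -4 - 982 x + 543 c$)
$V = \frac{2345157}{29819360} - \frac{\sqrt{115734}}{14909680}$ ($V = \frac{\left(\sqrt{\left(-4 - 1297222 + 543 \left(-744\right)\right) + 2164154} - 2345157\right) \frac{1}{40257 - 3767677}}{8} = \frac{\left(\sqrt{\left(-4 - 1297222 - 403992\right) + 2164154} - 2345157\right) \frac{1}{-3727420}}{8} = \frac{\left(\sqrt{-1701218 + 2164154} - 2345157\right) \left(- \frac{1}{3727420}\right)}{8} = \frac{\left(\sqrt{462936} - 2345157\right) \left(- \frac{1}{3727420}\right)}{8} = \frac{\left(2 \sqrt{115734} - 2345157\right) \left(- \frac{1}{3727420}\right)}{8} = \frac{\left(-2345157 + 2 \sqrt{115734}\right) \left(- \frac{1}{3727420}\right)}{8} = \frac{\frac{2345157}{3727420} - \frac{\sqrt{115734}}{1863710}}{8} = \frac{2345157}{29819360} - \frac{\sqrt{115734}}{14909680} \approx 0.078623$)
$\frac{V}{-2442691} = \frac{\frac{2345157}{29819360} - \frac{\sqrt{115734}}{14909680}}{-2442691} = \left(\frac{2345157}{29819360} - \frac{\sqrt{115734}}{14909680}\right) \left(- \frac{1}{2442691}\right) = - \frac{2345157}{72839482297760} + \frac{\sqrt{115734}}{36419741148880}$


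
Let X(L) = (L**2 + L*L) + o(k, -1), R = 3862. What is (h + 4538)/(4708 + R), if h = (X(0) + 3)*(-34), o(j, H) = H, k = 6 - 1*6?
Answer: 447/857 ≈ 0.52159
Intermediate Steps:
k = 0 (k = 6 - 6 = 0)
X(L) = -1 + 2*L**2 (X(L) = (L**2 + L*L) - 1 = (L**2 + L**2) - 1 = 2*L**2 - 1 = -1 + 2*L**2)
h = -68 (h = ((-1 + 2*0**2) + 3)*(-34) = ((-1 + 2*0) + 3)*(-34) = ((-1 + 0) + 3)*(-34) = (-1 + 3)*(-34) = 2*(-34) = -68)
(h + 4538)/(4708 + R) = (-68 + 4538)/(4708 + 3862) = 4470/8570 = 4470*(1/8570) = 447/857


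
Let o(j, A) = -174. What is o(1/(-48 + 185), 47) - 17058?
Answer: -17232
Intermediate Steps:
o(1/(-48 + 185), 47) - 17058 = -174 - 17058 = -17232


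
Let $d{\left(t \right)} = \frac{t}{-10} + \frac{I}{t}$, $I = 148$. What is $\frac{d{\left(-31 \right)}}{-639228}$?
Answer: $\frac{173}{66053560} \approx 2.6191 \cdot 10^{-6}$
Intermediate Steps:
$d{\left(t \right)} = \frac{148}{t} - \frac{t}{10}$ ($d{\left(t \right)} = \frac{t}{-10} + \frac{148}{t} = t \left(- \frac{1}{10}\right) + \frac{148}{t} = - \frac{t}{10} + \frac{148}{t} = \frac{148}{t} - \frac{t}{10}$)
$\frac{d{\left(-31 \right)}}{-639228} = \frac{\frac{148}{-31} - - \frac{31}{10}}{-639228} = \left(148 \left(- \frac{1}{31}\right) + \frac{31}{10}\right) \left(- \frac{1}{639228}\right) = \left(- \frac{148}{31} + \frac{31}{10}\right) \left(- \frac{1}{639228}\right) = \left(- \frac{519}{310}\right) \left(- \frac{1}{639228}\right) = \frac{173}{66053560}$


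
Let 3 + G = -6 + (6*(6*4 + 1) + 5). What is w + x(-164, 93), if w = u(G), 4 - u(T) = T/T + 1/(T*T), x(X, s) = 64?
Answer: 1428171/21316 ≈ 67.000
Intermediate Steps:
G = 146 (G = -3 + (-6 + (6*(6*4 + 1) + 5)) = -3 + (-6 + (6*(24 + 1) + 5)) = -3 + (-6 + (6*25 + 5)) = -3 + (-6 + (150 + 5)) = -3 + (-6 + 155) = -3 + 149 = 146)
u(T) = 3 - 1/T**2 (u(T) = 4 - (T/T + 1/(T*T)) = 4 - (1 + T**(-2)) = 4 + (-1 - 1/T**2) = 3 - 1/T**2)
w = 63947/21316 (w = 3 - 1/146**2 = 3 - 1*1/21316 = 3 - 1/21316 = 63947/21316 ≈ 3.0000)
w + x(-164, 93) = 63947/21316 + 64 = 1428171/21316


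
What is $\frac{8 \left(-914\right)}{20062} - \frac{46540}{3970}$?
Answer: $- \frac{48135706}{3982307} \approx -12.087$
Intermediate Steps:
$\frac{8 \left(-914\right)}{20062} - \frac{46540}{3970} = \left(-7312\right) \frac{1}{20062} - \frac{4654}{397} = - \frac{3656}{10031} - \frac{4654}{397} = - \frac{48135706}{3982307}$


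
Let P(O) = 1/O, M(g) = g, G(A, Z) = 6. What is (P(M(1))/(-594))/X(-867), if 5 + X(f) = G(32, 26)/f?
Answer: 289/859518 ≈ 0.00033623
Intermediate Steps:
X(f) = -5 + 6/f
(P(M(1))/(-594))/X(-867) = (1/(1*(-594)))/(-5 + 6/(-867)) = (1*(-1/594))/(-5 + 6*(-1/867)) = -1/(594*(-5 - 2/289)) = -1/(594*(-1447/289)) = -1/594*(-289/1447) = 289/859518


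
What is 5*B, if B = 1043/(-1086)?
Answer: -5215/1086 ≈ -4.8020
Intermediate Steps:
B = -1043/1086 (B = 1043*(-1/1086) = -1043/1086 ≈ -0.96041)
5*B = 5*(-1043/1086) = -5215/1086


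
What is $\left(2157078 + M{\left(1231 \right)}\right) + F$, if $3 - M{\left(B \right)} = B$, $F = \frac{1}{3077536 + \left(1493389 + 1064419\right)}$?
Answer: $\frac{12148956362401}{5635344} \approx 2.1558 \cdot 10^{6}$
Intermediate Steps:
$F = \frac{1}{5635344}$ ($F = \frac{1}{3077536 + 2557808} = \frac{1}{5635344} \approx 1.7745 \cdot 10^{-7}$)
$M{\left(B \right)} = 3 - B$
$\left(2157078 + M{\left(1231 \right)}\right) + F = \left(2157078 + \left(3 - 1231\right)\right) + \frac{1}{5635344} = \left(2157078 - 1228\right) + \frac{1}{5635344} = 2155850 + \frac{1}{5635344} = \frac{12148956362401}{5635344}$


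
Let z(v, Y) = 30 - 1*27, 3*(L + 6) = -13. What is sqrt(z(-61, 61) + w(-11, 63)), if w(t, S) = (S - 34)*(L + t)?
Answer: I*sqrt(5541)/3 ≈ 24.813*I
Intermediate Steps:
L = -31/3 (L = -6 + (1/3)*(-13) = -6 - 13/3 = -31/3 ≈ -10.333)
w(t, S) = (-34 + S)*(-31/3 + t) (w(t, S) = (S - 34)*(-31/3 + t) = (-34 + S)*(-31/3 + t))
z(v, Y) = 3 (z(v, Y) = 30 - 27 = 3)
sqrt(z(-61, 61) + w(-11, 63)) = sqrt(3 + (1054/3 - 34*(-11) - 31/3*63 + 63*(-11))) = sqrt(3 + (1054/3 + 374 - 651 - 693)) = sqrt(3 - 1856/3) = sqrt(-1847/3) = I*sqrt(5541)/3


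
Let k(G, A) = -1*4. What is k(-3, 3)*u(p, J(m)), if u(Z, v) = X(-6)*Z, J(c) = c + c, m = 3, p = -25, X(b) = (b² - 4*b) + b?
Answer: 5400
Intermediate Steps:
X(b) = b² - 3*b
k(G, A) = -4
J(c) = 2*c
u(Z, v) = 54*Z (u(Z, v) = (-6*(-3 - 6))*Z = (-6*(-9))*Z = 54*Z)
k(-3, 3)*u(p, J(m)) = -216*(-25) = -4*(-1350) = 5400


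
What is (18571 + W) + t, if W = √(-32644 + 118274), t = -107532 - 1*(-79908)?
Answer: -9053 + √85630 ≈ -8760.4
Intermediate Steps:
t = -27624 (t = -107532 + 79908 = -27624)
W = √85630 ≈ 292.63
(18571 + W) + t = (18571 + √85630) - 27624 = -9053 + √85630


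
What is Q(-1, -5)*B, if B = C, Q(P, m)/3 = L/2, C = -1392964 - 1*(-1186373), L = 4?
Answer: -1239546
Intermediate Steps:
C = -206591 (C = -1392964 + 1186373 = -206591)
Q(P, m) = 6 (Q(P, m) = 3*(4/2) = 3*(4*(½)) = 3*2 = 6)
B = -206591
Q(-1, -5)*B = 6*(-206591) = -1239546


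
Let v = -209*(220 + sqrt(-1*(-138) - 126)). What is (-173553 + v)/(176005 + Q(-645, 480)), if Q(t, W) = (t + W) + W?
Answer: -219533/176320 - 11*sqrt(3)/4640 ≈ -1.2492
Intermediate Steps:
v = -45980 - 418*sqrt(3) (v = -209*(220 + sqrt(138 - 126)) = -209*(220 + sqrt(12)) = -209*(220 + 2*sqrt(3)) = -45980 - 418*sqrt(3) ≈ -46704.)
Q(t, W) = t + 2*W (Q(t, W) = (W + t) + W = t + 2*W)
(-173553 + v)/(176005 + Q(-645, 480)) = (-173553 + (-45980 - 418*sqrt(3)))/(176005 + (-645 + 2*480)) = (-219533 - 418*sqrt(3))/(176005 + (-645 + 960)) = (-219533 - 418*sqrt(3))/(176005 + 315) = (-219533 - 418*sqrt(3))/176320 = (-219533 - 418*sqrt(3))*(1/176320) = -219533/176320 - 11*sqrt(3)/4640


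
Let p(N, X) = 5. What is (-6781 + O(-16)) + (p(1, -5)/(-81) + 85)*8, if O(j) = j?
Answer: -495517/81 ≈ -6117.5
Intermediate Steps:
(-6781 + O(-16)) + (p(1, -5)/(-81) + 85)*8 = (-6781 - 16) + (5/(-81) + 85)*8 = -6797 + (5*(-1/81) + 85)*8 = -6797 + (-5/81 + 85)*8 = -6797 + (6880/81)*8 = -6797 + 55040/81 = -495517/81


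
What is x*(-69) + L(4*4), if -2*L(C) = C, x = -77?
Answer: 5305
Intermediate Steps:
L(C) = -C/2
x*(-69) + L(4*4) = -77*(-69) - 2*4 = 5313 - ½*16 = 5313 - 8 = 5305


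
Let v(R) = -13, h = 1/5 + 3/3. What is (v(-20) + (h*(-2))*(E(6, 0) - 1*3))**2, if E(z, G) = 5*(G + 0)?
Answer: 841/25 ≈ 33.640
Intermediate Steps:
h = 6/5 (h = 1*(1/5) + 3*(1/3) = 1/5 + 1 = 6/5 ≈ 1.2000)
E(z, G) = 5*G
(v(-20) + (h*(-2))*(E(6, 0) - 1*3))**2 = (-13 + ((6/5)*(-2))*(5*0 - 1*3))**2 = (-13 - 12*(0 - 3)/5)**2 = (-13 - 12/5*(-3))**2 = (-13 + 36/5)**2 = (-29/5)**2 = 841/25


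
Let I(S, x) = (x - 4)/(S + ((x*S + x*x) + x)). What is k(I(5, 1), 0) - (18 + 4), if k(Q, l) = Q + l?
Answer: -89/4 ≈ -22.250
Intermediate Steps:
I(S, x) = (-4 + x)/(S + x + x**2 + S*x) (I(S, x) = (-4 + x)/(S + ((S*x + x**2) + x)) = (-4 + x)/(S + ((x**2 + S*x) + x)) = (-4 + x)/(S + (x + x**2 + S*x)) = (-4 + x)/(S + x + x**2 + S*x))
k(I(5, 1), 0) - (18 + 4) = ((-4 + 1)/(5 + 1 + 1**2 + 5*1) + 0) - (18 + 4) = (-3/(5 + 1 + 1 + 5) + 0) - 1*22 = (-3/12 + 0) - 22 = ((1/12)*(-3) + 0) - 22 = (-1/4 + 0) - 22 = -1/4 - 22 = -89/4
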